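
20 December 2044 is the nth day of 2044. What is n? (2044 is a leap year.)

Days in months before December: 31 + 29 + 31 + 30 + 31 + 30 + 31 + 31 + 30 + 31 + 30 = 335.
Plus 20 days into December → day 355.

355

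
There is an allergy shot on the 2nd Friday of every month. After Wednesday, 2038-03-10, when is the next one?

March 2038 starts on a Monday; its first Friday is the 5th, so the 2nd Friday is the 12th — 2038-03-12.
2038-03-12 is after 2038-03-10, so that is the next one.

2038-03-12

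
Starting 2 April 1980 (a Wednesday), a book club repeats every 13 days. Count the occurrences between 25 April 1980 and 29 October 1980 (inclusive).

15

Occurrences land 13·i days after 2 April 1980 for i = 0, 1, 2, …
25 April 1980 is 23 days after the start; 23 ÷ 13 = 1 remainder 10; since the remainder is 10, round up to i = 2. First occurrence in the window: #3 on 28 April 1980 (2×13 = 26 days in).
29 October 1980 is 210 days after the start; 210 ÷ 13 = 16 remainder 2. Last occurrence in the window: #17 on 27 October 1980.
Occurrences #3 through #17: 15 in total.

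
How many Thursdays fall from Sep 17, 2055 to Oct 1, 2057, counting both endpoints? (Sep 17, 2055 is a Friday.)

Sep 17, 2055 is a Friday; the first Thursday on or after it is Sep 23, 2055 (6 days later).
From Sep 23, 2055 to Oct 1, 2057: 99 + 366 + 274 = 739 days (rest of 2055, 2056, to Oct 1, 2057 in 2057).
739 ÷ 7 = 105 full weeks with remainder 4, so 105 more Thursdays after the first → 106.

106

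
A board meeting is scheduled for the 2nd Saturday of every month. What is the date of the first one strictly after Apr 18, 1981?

May 9, 1981

Apr 1981 starts on a Wednesday; its first Saturday is the 4th, so the 2nd Saturday is the 11th — Apr 11, 1981.
That is not after Apr 18, 1981, so look at May 1981.
May 1981 starts on a Friday; its first Saturday is the 2nd, so the 2nd Saturday is the 9th — May 9, 1981.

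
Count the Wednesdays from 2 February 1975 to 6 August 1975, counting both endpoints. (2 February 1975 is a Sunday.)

2 February 1975 is a Sunday; the first Wednesday on or after it is 5 February 1975 (3 days later).
From 5 February 1975 to 6 August 1975: 23 + 31 + 30 + 31 + 30 + 31 + 6 = 182 days (rest of February, March, April, May, June, July, August).
182 ÷ 7 = 26 full weeks with remainder 0, so 26 more Wednesdays after the first → 27.

27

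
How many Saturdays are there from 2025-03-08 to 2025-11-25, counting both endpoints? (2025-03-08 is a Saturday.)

38

2025-03-08 is a Saturday; the first Saturday on or after it is 2025-03-08.
From 2025-03-08 to 2025-11-25: 23 + 30 + 31 + 30 + 31 + 31 + 30 + 31 + 25 = 262 days (rest of March, April, May, June, July, August, September, October, November).
262 ÷ 7 = 37 full weeks with remainder 3, so 37 more Saturdays after the first → 38.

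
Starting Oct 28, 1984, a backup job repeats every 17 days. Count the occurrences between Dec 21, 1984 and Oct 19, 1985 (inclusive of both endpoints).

17

Occurrences land 17·i days after Oct 28, 1984 for i = 0, 1, 2, …
Dec 21, 1984 is 54 days after the start; 54 ÷ 17 = 3 remainder 3; since the remainder is 3, round up to i = 4. First occurrence in the window: #5 on Jan 4, 1985 (4×17 = 68 days in).
Oct 19, 1985 is 356 days after the start; 356 ÷ 17 = 20 remainder 16. Last occurrence in the window: #21 on Oct 3, 1985.
Occurrences #5 through #21: 17 in total.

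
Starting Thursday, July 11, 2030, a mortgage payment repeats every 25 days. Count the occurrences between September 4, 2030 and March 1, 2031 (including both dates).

7

Occurrences land 25·i days after July 11, 2030 for i = 0, 1, 2, …
September 4, 2030 is 55 days after the start; 55 ÷ 25 = 2 remainder 5; since the remainder is 5, round up to i = 3. First occurrence in the window: #4 on September 24, 2030 (3×25 = 75 days in).
March 1, 2031 is 233 days after the start; 233 ÷ 25 = 9 remainder 8. Last occurrence in the window: #10 on February 21, 2031.
Occurrences #4 through #10: 7 in total.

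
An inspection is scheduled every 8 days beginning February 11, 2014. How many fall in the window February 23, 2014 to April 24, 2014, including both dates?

8

Occurrences land 8·i days after February 11, 2014 for i = 0, 1, 2, …
February 23, 2014 is 12 days after the start; 12 ÷ 8 = 1 remainder 4; since the remainder is 4, round up to i = 2. First occurrence in the window: #3 on February 27, 2014 (2×8 = 16 days in).
April 24, 2014 is 72 days after the start; 72 ÷ 8 = 9 remainder 0. Last occurrence in the window: #10 on April 24, 2014.
Occurrences #3 through #10: 8 in total.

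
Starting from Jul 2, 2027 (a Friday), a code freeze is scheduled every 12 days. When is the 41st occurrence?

The 41st occurrence is 40 intervals after the first: 40 × 12 = 480 days after Jul 2, 2027.
Jul has 31 days — 29 days to the end of Jul leaves 451.
From end of Jul to end of 2027 is 153 days (298 left).
Jan has 31 days (267 left).
Feb has 29 days (238 left).
Mar has 31 days (207 left).
Apr has 30 days (177 left).
May has 31 days (146 left).
Jun has 30 days (116 left).
Jul has 31 days (85 left).
Aug has 31 days (54 left).
Sep has 30 days (24 left).
24 days into Oct → Oct 24, 2028.

Oct 24, 2028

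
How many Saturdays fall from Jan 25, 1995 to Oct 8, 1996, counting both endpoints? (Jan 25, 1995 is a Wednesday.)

Jan 25, 1995 is a Wednesday; the first Saturday on or after it is Jan 28, 1995 (3 days later).
From Jan 28, 1995 to Oct 8, 1996: 337 + 282 = 619 days (rest of 1995, to Oct 8, 1996 in 1996).
619 ÷ 7 = 88 full weeks with remainder 3, so 88 more Saturdays after the first → 89.

89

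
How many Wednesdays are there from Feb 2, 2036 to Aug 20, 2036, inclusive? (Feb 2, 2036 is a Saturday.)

29

Feb 2, 2036 is a Saturday; the first Wednesday on or after it is Feb 6, 2036 (4 days later).
From Feb 6, 2036 to Aug 20, 2036: 23 + 31 + 30 + 31 + 30 + 31 + 20 = 196 days (rest of Feb, Mar, Apr, May, Jun, Jul, Aug).
196 ÷ 7 = 28 full weeks with remainder 0, so 28 more Wednesdays after the first → 29.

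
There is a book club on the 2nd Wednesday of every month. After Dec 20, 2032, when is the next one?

Dec 2032 starts on a Wednesday; its first Wednesday is the 1st, so the 2nd Wednesday is the 8th — Dec 8, 2032.
That is not after Dec 20, 2032, so look at Jan 2033.
Jan 2033 starts on a Saturday; its first Wednesday is the 5th, so the 2nd Wednesday is the 12th — Jan 12, 2033.

Jan 12, 2033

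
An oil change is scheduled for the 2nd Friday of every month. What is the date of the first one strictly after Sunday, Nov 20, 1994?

Dec 9, 1994

Nov 1994 starts on a Tuesday; its first Friday is the 4th, so the 2nd Friday is the 11th — Nov 11, 1994.
That is not after Nov 20, 1994, so look at Dec 1994.
Dec 1994 starts on a Thursday; its first Friday is the 2nd, so the 2nd Friday is the 9th — Dec 9, 1994.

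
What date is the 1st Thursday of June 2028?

1 June 2028

June 2028 begins on a Thursday, so the first Thursday is June 1.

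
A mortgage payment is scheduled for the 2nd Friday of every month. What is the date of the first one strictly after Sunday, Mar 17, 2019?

Mar 2019 starts on a Friday; its first Friday is the 1st, so the 2nd Friday is the 8th — Mar 8, 2019.
That is not after Mar 17, 2019, so look at Apr 2019.
Apr 2019 starts on a Monday; its first Friday is the 5th, so the 2nd Friday is the 12th — Apr 12, 2019.

Apr 12, 2019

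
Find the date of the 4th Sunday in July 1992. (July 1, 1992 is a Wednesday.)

July 26, 1992

July 1992 begins on a Wednesday, so the first Sunday is July 5 (4 days later).
The 4th Sunday is 3 weeks later: 5 + 21 = 26.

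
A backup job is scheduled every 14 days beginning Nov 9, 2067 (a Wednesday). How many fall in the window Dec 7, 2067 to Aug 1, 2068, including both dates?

Occurrences land 14·i days after Nov 9, 2067 for i = 0, 1, 2, …
Dec 7, 2067 is 28 days after the start; 28 ÷ 14 = 2 remainder 0. First occurrence in the window: #3 on Dec 7, 2067 (2×14 = 28 days in).
Aug 1, 2068 is 266 days after the start; 266 ÷ 14 = 19 remainder 0. Last occurrence in the window: #20 on Aug 1, 2068.
Occurrences #3 through #20: 18 in total.

18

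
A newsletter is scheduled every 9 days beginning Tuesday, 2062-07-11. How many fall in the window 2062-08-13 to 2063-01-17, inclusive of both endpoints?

18

Occurrences land 9·i days after 2062-07-11 for i = 0, 1, 2, …
2062-08-13 is 33 days after the start; 33 ÷ 9 = 3 remainder 6; since the remainder is 6, round up to i = 4. First occurrence in the window: #5 on 2062-08-16 (4×9 = 36 days in).
2063-01-17 is 190 days after the start; 190 ÷ 9 = 21 remainder 1. Last occurrence in the window: #22 on 2063-01-16.
Occurrences #5 through #22: 18 in total.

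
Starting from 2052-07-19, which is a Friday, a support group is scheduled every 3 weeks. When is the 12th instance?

The 12th occurrence is 11 intervals after the first: 11 × 21 = 231 days after 2052-07-19.
July has 31 days — 12 days to the end of July leaves 219.
August has 31 days (188 left).
September has 30 days (158 left).
October has 31 days (127 left).
November has 30 days (97 left).
December has 31 days (66 left).
January has 31 days (35 left).
February has 28 days (7 left).
7 days into March → 2053-03-07.

2053-03-07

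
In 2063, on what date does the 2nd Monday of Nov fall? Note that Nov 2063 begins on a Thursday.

Nov 2063 begins on a Thursday, so the first Monday is Nov 5 (4 days later).
The 2nd Monday is 1 weeks later: 5 + 7 = 12.

Nov 12, 2063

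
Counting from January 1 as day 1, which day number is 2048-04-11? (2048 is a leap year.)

Days in months before April: 31 + 29 + 31 = 91.
Plus 11 days into April → day 102.

102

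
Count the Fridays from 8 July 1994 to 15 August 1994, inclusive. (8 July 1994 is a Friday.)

8 July 1994 is a Friday; the first Friday on or after it is 8 July 1994.
From 8 July 1994 to 15 August 1994: 23 + 15 = 38 days (rest of July, August).
38 ÷ 7 = 5 full weeks with remainder 3, so 5 more Fridays after the first → 6.

6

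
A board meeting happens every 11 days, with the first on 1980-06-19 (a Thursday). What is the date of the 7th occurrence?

The 7th occurrence is 6 intervals after the first: 6 × 11 = 66 days after 1980-06-19.
June has 30 days — 11 days to the end of June leaves 55.
July has 31 days (24 left).
24 days into August → 1980-08-24.

1980-08-24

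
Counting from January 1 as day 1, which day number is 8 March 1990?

67

Days in months before March: 31 + 28 = 59.
Plus 8 days into March → day 67.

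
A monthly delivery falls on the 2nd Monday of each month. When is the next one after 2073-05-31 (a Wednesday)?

2073-06-12

May 2073 starts on a Monday; its first Monday is the 1st, so the 2nd Monday is the 8th — 2073-05-08.
That is not after 2073-05-31, so look at June 2073.
June 2073 starts on a Thursday; its first Monday is the 5th, so the 2nd Monday is the 12th — 2073-06-12.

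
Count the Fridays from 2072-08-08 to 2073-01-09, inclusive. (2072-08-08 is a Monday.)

2072-08-08 is a Monday; the first Friday on or after it is 2072-08-12 (4 days later).
From 2072-08-12 to 2073-01-09: 19 + 30 + 31 + 30 + 31 + 9 = 150 days (rest of August, September, October, November, December, January).
150 ÷ 7 = 21 full weeks with remainder 3, so 21 more Fridays after the first → 22.

22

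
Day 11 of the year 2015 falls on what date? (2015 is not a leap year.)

11 into January → January 11.

11 January 2015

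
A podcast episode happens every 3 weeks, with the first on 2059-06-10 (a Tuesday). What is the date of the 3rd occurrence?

The 3rd occurrence is 2 intervals after the first: 2 × 21 = 42 days after 2059-06-10.
June has 30 days — 20 days to the end of June leaves 22.
22 days into July → 2059-07-22.

2059-07-22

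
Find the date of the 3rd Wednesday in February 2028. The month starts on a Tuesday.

2028-02-16

February 2028 begins on a Tuesday, so the first Wednesday is February 2 (1 day later).
The 3rd Wednesday is 2 weeks later: 2 + 14 = 16.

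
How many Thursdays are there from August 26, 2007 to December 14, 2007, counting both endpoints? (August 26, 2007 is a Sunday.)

August 26, 2007 is a Sunday; the first Thursday on or after it is August 30, 2007 (4 days later).
From August 30, 2007 to December 14, 2007: 1 + 30 + 31 + 30 + 14 = 106 days (rest of August, September, October, November, December).
106 ÷ 7 = 15 full weeks with remainder 1, so 15 more Thursdays after the first → 16.

16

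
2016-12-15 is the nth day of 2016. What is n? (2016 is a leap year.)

350

Days in months before December: 31 + 29 + 31 + 30 + 31 + 30 + 31 + 31 + 30 + 31 + 30 = 335.
Plus 15 days into December → day 350.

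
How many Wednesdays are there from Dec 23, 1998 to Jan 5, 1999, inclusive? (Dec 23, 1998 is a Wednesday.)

Dec 23, 1998 is a Wednesday; the first Wednesday on or after it is Dec 23, 1998.
From Dec 23, 1998 to Jan 5, 1999: 8 + 5 = 13 days (rest of Dec, Jan).
13 ÷ 7 = 1 full weeks with remainder 6, so 1 more Wednesdays after the first → 2.

2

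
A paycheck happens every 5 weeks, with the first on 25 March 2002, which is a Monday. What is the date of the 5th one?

12 August 2002

The 5th occurrence is 4 intervals after the first: 4 × 35 = 140 days after 25 March 2002.
March has 31 days — 6 days to the end of March leaves 134.
April has 30 days (104 left).
May has 31 days (73 left).
June has 30 days (43 left).
July has 31 days (12 left).
12 days into August → 12 August 2002.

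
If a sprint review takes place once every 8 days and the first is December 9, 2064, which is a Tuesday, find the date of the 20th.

The 20th occurrence is 19 intervals after the first: 19 × 8 = 152 days after December 9, 2064.
December has 31 days — 22 days to the end of December leaves 130.
January has 31 days (99 left).
February has 28 days (71 left).
March has 31 days (40 left).
April has 30 days (10 left).
10 days into May → May 10, 2065.

May 10, 2065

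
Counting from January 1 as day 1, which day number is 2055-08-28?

240

Days in months before August: 31 + 28 + 31 + 30 + 31 + 30 + 31 = 212.
Plus 28 days into August → day 240.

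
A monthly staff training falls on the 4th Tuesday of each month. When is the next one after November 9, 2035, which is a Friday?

November 27, 2035

November 2035 starts on a Thursday; its first Tuesday is the 6th, so the 4th Tuesday is the 27th — November 27, 2035.
November 27, 2035 is after November 9, 2035, so that is the next one.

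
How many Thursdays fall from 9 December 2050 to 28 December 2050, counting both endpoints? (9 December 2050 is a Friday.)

9 December 2050 is a Friday; the first Thursday on or after it is 15 December 2050 (6 days later).
From 15 December 2050 to 28 December 2050 is 28 − 15 = 13 days.
13 ÷ 7 = 1 full weeks with remainder 6, so 1 more Thursdays after the first → 2.

2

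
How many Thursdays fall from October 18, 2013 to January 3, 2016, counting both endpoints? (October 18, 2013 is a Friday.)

115

October 18, 2013 is a Friday; the first Thursday on or after it is October 24, 2013 (6 days later).
From October 24, 2013 to January 3, 2016: 68 + 365 + 365 + 3 = 801 days (rest of 2013, 2014, 2015, to January 3, 2016 in 2016).
801 ÷ 7 = 114 full weeks with remainder 3, so 114 more Thursdays after the first → 115.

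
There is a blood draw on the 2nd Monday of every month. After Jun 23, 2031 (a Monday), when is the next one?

Jul 14, 2031

Jun 2031 starts on a Sunday; its first Monday is the 2nd, so the 2nd Monday is the 9th — Jun 9, 2031.
That is not after Jun 23, 2031, so look at Jul 2031.
Jul 2031 starts on a Tuesday; its first Monday is the 7th, so the 2nd Monday is the 14th — Jul 14, 2031.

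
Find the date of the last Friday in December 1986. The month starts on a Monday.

December 26, 1986

December 1986 begins on a Monday, so the first Friday is December 5 (4 days later).
December 1986 has 31 days. Adding weeks: 5, 12, 19, 26 — the last one ≤ 31 is the 26th.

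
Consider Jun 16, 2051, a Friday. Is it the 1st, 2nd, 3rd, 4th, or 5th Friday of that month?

3rd

Day 16 falls in week ⌈16/7⌉ of the month.
Days 1–7 hold the 1st Friday, 8–14 the 2nd, 15–21 the 3rd, 22–28 the 4th, 29–31 the 5th.
16 is in the range for the 3rd.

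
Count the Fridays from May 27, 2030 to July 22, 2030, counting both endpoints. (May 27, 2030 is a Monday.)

8

May 27, 2030 is a Monday; the first Friday on or after it is May 31, 2030 (4 days later).
From May 31, 2030 to July 22, 2030: 0 + 30 + 22 = 52 days (rest of May, June, July).
52 ÷ 7 = 7 full weeks with remainder 3, so 7 more Fridays after the first → 8.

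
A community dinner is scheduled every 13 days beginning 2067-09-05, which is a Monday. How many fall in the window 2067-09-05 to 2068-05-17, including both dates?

20

Occurrences land 13·i days after 2067-09-05 for i = 0, 1, 2, …
The window opens on the start date, so the first occurrence inside is #1 on 2067-09-05.
2068-05-17 is 255 days after the start; 255 ÷ 13 = 19 remainder 8. Last occurrence in the window: #20 on 2068-05-09.
Occurrences #1 through #20: 20 in total.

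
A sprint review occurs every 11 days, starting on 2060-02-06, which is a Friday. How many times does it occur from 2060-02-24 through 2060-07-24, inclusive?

Occurrences land 11·i days after 2060-02-06 for i = 0, 1, 2, …
2060-02-24 is 18 days after the start; 18 ÷ 11 = 1 remainder 7; since the remainder is 7, round up to i = 2. First occurrence in the window: #3 on 2060-02-28 (2×11 = 22 days in).
2060-07-24 is 169 days after the start; 169 ÷ 11 = 15 remainder 4. Last occurrence in the window: #16 on 2060-07-20.
Occurrences #3 through #16: 14 in total.

14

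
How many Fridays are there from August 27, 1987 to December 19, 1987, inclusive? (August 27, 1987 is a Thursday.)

17

August 27, 1987 is a Thursday; the first Friday on or after it is August 28, 1987 (1 day later).
From August 28, 1987 to December 19, 1987: 3 + 30 + 31 + 30 + 19 = 113 days (rest of August, September, October, November, December).
113 ÷ 7 = 16 full weeks with remainder 1, so 16 more Fridays after the first → 17.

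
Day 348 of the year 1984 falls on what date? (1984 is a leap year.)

January has 31 days (348 − 31 = 317 remain).
February has 29 days (317 − 29 = 288 remain).
March has 31 days (288 − 31 = 257 remain).
April has 30 days (257 − 30 = 227 remain).
May has 31 days (227 − 31 = 196 remain).
June has 30 days (196 − 30 = 166 remain).
July has 31 days (166 − 31 = 135 remain).
August has 31 days (135 − 31 = 104 remain).
September has 30 days (104 − 30 = 74 remain).
October has 31 days (74 − 31 = 43 remain).
November has 30 days (43 − 30 = 13 remain).
13 into December → December 13.

December 13, 1984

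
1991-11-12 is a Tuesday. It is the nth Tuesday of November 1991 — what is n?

Day 12 falls in week ⌈12/7⌉ of the month.
Days 1–7 hold the 1st Tuesday, 8–14 the 2nd, 15–21 the 3rd, 22–28 the 4th, 29–31 the 5th.
12 is in the range for the 2nd.

2nd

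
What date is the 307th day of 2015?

January has 31 days (307 − 31 = 276 remain).
February has 28 days (276 − 28 = 248 remain).
March has 31 days (248 − 31 = 217 remain).
April has 30 days (217 − 30 = 187 remain).
May has 31 days (187 − 31 = 156 remain).
June has 30 days (156 − 30 = 126 remain).
July has 31 days (126 − 31 = 95 remain).
August has 31 days (95 − 31 = 64 remain).
September has 30 days (64 − 30 = 34 remain).
October has 31 days (34 − 31 = 3 remain).
3 into November → November 3.

2015-11-03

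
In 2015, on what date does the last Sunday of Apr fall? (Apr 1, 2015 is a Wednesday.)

Apr 2015 begins on a Wednesday, so the first Sunday is Apr 5 (4 days later).
Apr 2015 has 30 days. Adding weeks: 5, 12, 19, 26 — the last one ≤ 30 is the 26th.

Apr 26, 2015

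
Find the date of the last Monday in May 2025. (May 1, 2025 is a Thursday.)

26 May 2025

May 2025 begins on a Thursday, so the first Monday is May 5 (4 days later).
May 2025 has 31 days. Adding weeks: 5, 12, 19, 26 — the last one ≤ 31 is the 26th.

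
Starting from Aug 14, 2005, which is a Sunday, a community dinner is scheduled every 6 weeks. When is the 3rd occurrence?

The 3rd occurrence is 2 intervals after the first: 2 × 42 = 84 days after Aug 14, 2005.
Aug has 31 days — 17 days to the end of Aug leaves 67.
Sep has 30 days (37 left).
Oct has 31 days (6 left).
6 days into Nov → Nov 6, 2005.

Nov 6, 2005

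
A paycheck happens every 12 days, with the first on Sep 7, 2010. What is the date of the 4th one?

Oct 13, 2010

The 4th occurrence is 3 intervals after the first: 3 × 12 = 36 days after Sep 7, 2010.
Sep has 30 days — 23 days to the end of Sep leaves 13.
13 days into Oct → Oct 13, 2010.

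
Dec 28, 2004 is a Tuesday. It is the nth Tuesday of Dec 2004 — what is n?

Day 28 falls in week ⌈28/7⌉ of the month.
Days 1–7 hold the 1st Tuesday, 8–14 the 2nd, 15–21 the 3rd, 22–28 the 4th, 29–31 the 5th.
28 is in the range for the 4th.

4th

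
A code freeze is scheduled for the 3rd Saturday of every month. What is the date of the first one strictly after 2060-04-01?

April 2060 starts on a Thursday; its first Saturday is the 3rd, so the 3rd Saturday is the 17th — 2060-04-17.
2060-04-17 is after 2060-04-01, so that is the next one.

2060-04-17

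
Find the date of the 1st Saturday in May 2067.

May 7, 2067

May 2067 begins on a Sunday, so the first Saturday is May 7 (6 days later).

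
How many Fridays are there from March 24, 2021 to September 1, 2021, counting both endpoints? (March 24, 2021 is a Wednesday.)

23

March 24, 2021 is a Wednesday; the first Friday on or after it is March 26, 2021 (2 days later).
From March 26, 2021 to September 1, 2021: 5 + 30 + 31 + 30 + 31 + 31 + 1 = 159 days (rest of March, April, May, June, July, August, September).
159 ÷ 7 = 22 full weeks with remainder 5, so 22 more Fridays after the first → 23.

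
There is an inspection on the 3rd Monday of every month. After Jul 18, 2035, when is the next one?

Jul 2035 starts on a Sunday; its first Monday is the 2nd, so the 3rd Monday is the 16th — Jul 16, 2035.
That is not after Jul 18, 2035, so look at Aug 2035.
Aug 2035 starts on a Wednesday; its first Monday is the 6th, so the 3rd Monday is the 20th — Aug 20, 2035.

Aug 20, 2035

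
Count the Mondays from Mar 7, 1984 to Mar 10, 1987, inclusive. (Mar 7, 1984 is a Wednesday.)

157

Mar 7, 1984 is a Wednesday; the first Monday on or after it is Mar 12, 1984 (5 days later).
From Mar 12, 1984 to Mar 10, 1987: 294 + 365 + 365 + 69 = 1093 days (rest of 1984, 1985, 1986, to Mar 10, 1987 in 1987).
1093 ÷ 7 = 156 full weeks with remainder 1, so 156 more Mondays after the first → 157.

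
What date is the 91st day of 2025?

2025-04-01

January has 31 days (91 − 31 = 60 remain).
February has 28 days (60 − 28 = 32 remain).
March has 31 days (32 − 31 = 1 remain).
1 into April → April 1.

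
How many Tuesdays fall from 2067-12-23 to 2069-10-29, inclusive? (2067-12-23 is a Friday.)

2067-12-23 is a Friday; the first Tuesday on or after it is 2067-12-27 (4 days later).
From 2067-12-27 to 2069-10-29: 4 + 366 + 302 = 672 days (rest of 2067, 2068, to 2069-10-29 in 2069).
672 ÷ 7 = 96 full weeks with remainder 0, so 96 more Tuesdays after the first → 97.

97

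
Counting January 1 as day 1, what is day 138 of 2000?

Jan has 31 days (138 − 31 = 107 remain).
Feb has 29 days (107 − 29 = 78 remain).
Mar has 31 days (78 − 31 = 47 remain).
Apr has 30 days (47 − 30 = 17 remain).
17 into May → May 17.

May 17, 2000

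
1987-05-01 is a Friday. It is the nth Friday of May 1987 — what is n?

1st

Day 1 falls in week ⌈1/7⌉ of the month.
Days 1–7 hold the 1st Friday, 8–14 the 2nd, 15–21 the 3rd, 22–28 the 4th, 29–31 the 5th.
1 is in the range for the 1st.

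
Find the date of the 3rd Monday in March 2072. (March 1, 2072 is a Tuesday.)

March 2072 begins on a Tuesday, so the first Monday is March 7 (6 days later).
The 3rd Monday is 2 weeks later: 7 + 14 = 21.

21 March 2072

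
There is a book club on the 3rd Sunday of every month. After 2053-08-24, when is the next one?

August 2053 starts on a Friday; its first Sunday is the 3rd, so the 3rd Sunday is the 17th — 2053-08-17.
That is not after 2053-08-24, so look at September 2053.
September 2053 starts on a Monday; its first Sunday is the 7th, so the 3rd Sunday is the 21st — 2053-09-21.

2053-09-21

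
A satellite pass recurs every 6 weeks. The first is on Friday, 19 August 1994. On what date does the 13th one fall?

5 January 1996

The 13th occurrence is 12 intervals after the first: 12 × 42 = 504 days after 19 August 1994.
August has 31 days — 12 days to the end of August leaves 492.
From end of August to end of 1994 is 122 days (370 left).
1995 has 365 days (5 left).
5 days into January → 5 January 1996.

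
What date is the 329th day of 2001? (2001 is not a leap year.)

January has 31 days (329 − 31 = 298 remain).
February has 28 days (298 − 28 = 270 remain).
March has 31 days (270 − 31 = 239 remain).
April has 30 days (239 − 30 = 209 remain).
May has 31 days (209 − 31 = 178 remain).
June has 30 days (178 − 30 = 148 remain).
July has 31 days (148 − 31 = 117 remain).
August has 31 days (117 − 31 = 86 remain).
September has 30 days (86 − 30 = 56 remain).
October has 31 days (56 − 31 = 25 remain).
25 into November → November 25.

25 November 2001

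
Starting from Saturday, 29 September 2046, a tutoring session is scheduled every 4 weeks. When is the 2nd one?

27 October 2046

The 2nd occurrence is 1 interval after the first: 1 × 28 = 28 days after 29 September 2046.
September has 30 days — 1 day to the end of September leaves 27.
27 days into October → 27 October 2046.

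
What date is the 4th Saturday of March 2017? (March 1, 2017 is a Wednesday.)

March 25, 2017

March 2017 begins on a Wednesday, so the first Saturday is March 4 (3 days later).
The 4th Saturday is 3 weeks later: 4 + 21 = 25.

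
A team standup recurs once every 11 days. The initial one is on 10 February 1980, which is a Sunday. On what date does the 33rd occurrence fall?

27 January 1981

The 33rd occurrence is 32 intervals after the first: 32 × 11 = 352 days after 10 February 1980.
February has 29 days — 19 days to the end of February leaves 333.
March has 31 days (302 left).
April has 30 days (272 left).
May has 31 days (241 left).
June has 30 days (211 left).
July has 31 days (180 left).
August has 31 days (149 left).
September has 30 days (119 left).
October has 31 days (88 left).
November has 30 days (58 left).
December has 31 days (27 left).
27 days into January → 27 January 1981.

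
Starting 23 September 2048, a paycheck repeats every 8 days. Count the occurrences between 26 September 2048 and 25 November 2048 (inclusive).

Occurrences land 8·i days after 23 September 2048 for i = 0, 1, 2, …
26 September 2048 is 3 days after the start; 3 ÷ 8 = 0 remainder 3; since the remainder is 3, round up to i = 1. First occurrence in the window: #2 on 1 October 2048 (1×8 = 8 days in).
25 November 2048 is 63 days after the start; 63 ÷ 8 = 7 remainder 7. Last occurrence in the window: #8 on 18 November 2048.
Occurrences #2 through #8: 7 in total.

7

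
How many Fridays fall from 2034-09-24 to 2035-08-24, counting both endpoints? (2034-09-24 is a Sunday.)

48

2034-09-24 is a Sunday; the first Friday on or after it is 2034-09-29 (5 days later).
From 2034-09-29 to 2035-08-24: 93 + 236 = 329 days (rest of 2034, to 2035-08-24 in 2035).
329 ÷ 7 = 47 full weeks with remainder 0, so 47 more Fridays after the first → 48.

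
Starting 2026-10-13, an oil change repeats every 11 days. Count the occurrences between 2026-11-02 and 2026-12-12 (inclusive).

Occurrences land 11·i days after 2026-10-13 for i = 0, 1, 2, …
2026-11-02 is 20 days after the start; 20 ÷ 11 = 1 remainder 9; since the remainder is 9, round up to i = 2. First occurrence in the window: #3 on 2026-11-04 (2×11 = 22 days in).
2026-12-12 is 60 days after the start; 60 ÷ 11 = 5 remainder 5. Last occurrence in the window: #6 on 2026-12-07.
Occurrences #3 through #6: 4 in total.

4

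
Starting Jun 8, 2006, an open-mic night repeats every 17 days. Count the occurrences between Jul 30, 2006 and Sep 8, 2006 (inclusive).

Occurrences land 17·i days after Jun 8, 2006 for i = 0, 1, 2, …
Jul 30, 2006 is 52 days after the start; 52 ÷ 17 = 3 remainder 1; since the remainder is 1, round up to i = 4. First occurrence in the window: #5 on Aug 15, 2006 (4×17 = 68 days in).
Sep 8, 2006 is 92 days after the start; 92 ÷ 17 = 5 remainder 7. Last occurrence in the window: #6 on Sep 1, 2006.
Occurrences #5 through #6: 2 in total.

2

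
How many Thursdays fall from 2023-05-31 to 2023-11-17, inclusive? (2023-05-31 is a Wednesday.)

25

2023-05-31 is a Wednesday; the first Thursday on or after it is 2023-06-01 (1 day later).
From 2023-06-01 to 2023-11-17: 29 + 31 + 31 + 30 + 31 + 17 = 169 days (rest of June, July, August, September, October, November).
169 ÷ 7 = 24 full weeks with remainder 1, so 24 more Thursdays after the first → 25.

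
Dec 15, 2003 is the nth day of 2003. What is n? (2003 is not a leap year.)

349

Days in months before Dec: 31 + 28 + 31 + 30 + 31 + 30 + 31 + 31 + 30 + 31 + 30 = 334.
Plus 15 days into Dec → day 349.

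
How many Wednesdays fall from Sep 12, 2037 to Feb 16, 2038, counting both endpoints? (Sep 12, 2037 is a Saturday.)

22

Sep 12, 2037 is a Saturday; the first Wednesday on or after it is Sep 16, 2037 (4 days later).
From Sep 16, 2037 to Feb 16, 2038: 14 + 31 + 30 + 31 + 31 + 16 = 153 days (rest of Sep, Oct, Nov, Dec, Jan, Feb).
153 ÷ 7 = 21 full weeks with remainder 6, so 21 more Wednesdays after the first → 22.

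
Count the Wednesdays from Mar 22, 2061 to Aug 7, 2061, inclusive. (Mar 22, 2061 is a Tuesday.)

20

Mar 22, 2061 is a Tuesday; the first Wednesday on or after it is Mar 23, 2061 (1 day later).
From Mar 23, 2061 to Aug 7, 2061: 8 + 30 + 31 + 30 + 31 + 7 = 137 days (rest of Mar, Apr, May, Jun, Jul, Aug).
137 ÷ 7 = 19 full weeks with remainder 4, so 19 more Wednesdays after the first → 20.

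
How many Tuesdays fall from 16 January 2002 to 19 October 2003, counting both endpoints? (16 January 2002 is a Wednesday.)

91

16 January 2002 is a Wednesday; the first Tuesday on or after it is 22 January 2002 (6 days later).
From 22 January 2002 to 19 October 2003: 343 + 292 = 635 days (rest of 2002, to 19 October 2003 in 2003).
635 ÷ 7 = 90 full weeks with remainder 5, so 90 more Tuesdays after the first → 91.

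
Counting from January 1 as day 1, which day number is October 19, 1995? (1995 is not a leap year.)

Days in months before October: 31 + 28 + 31 + 30 + 31 + 30 + 31 + 31 + 30 = 273.
Plus 19 days into October → day 292.

292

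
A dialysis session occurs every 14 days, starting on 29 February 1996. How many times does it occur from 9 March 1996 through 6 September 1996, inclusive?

13

Occurrences land 14·i days after 29 February 1996 for i = 0, 1, 2, …
9 March 1996 is 9 days after the start; 9 ÷ 14 = 0 remainder 9; since the remainder is 9, round up to i = 1. First occurrence in the window: #2 on 14 March 1996 (1×14 = 14 days in).
6 September 1996 is 190 days after the start; 190 ÷ 14 = 13 remainder 8. Last occurrence in the window: #14 on 29 August 1996.
Occurrences #2 through #14: 13 in total.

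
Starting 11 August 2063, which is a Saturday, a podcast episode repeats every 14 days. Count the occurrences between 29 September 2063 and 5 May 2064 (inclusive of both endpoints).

16

Occurrences land 14·i days after 11 August 2063 for i = 0, 1, 2, …
29 September 2063 is 49 days after the start; 49 ÷ 14 = 3 remainder 7; since the remainder is 7, round up to i = 4. First occurrence in the window: #5 on 6 October 2063 (4×14 = 56 days in).
5 May 2064 is 268 days after the start; 268 ÷ 14 = 19 remainder 2. Last occurrence in the window: #20 on 3 May 2064.
Occurrences #5 through #20: 16 in total.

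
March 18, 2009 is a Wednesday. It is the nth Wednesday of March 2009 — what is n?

Day 18 falls in week ⌈18/7⌉ of the month.
Days 1–7 hold the 1st Wednesday, 8–14 the 2nd, 15–21 the 3rd, 22–28 the 4th, 29–31 the 5th.
18 is in the range for the 3rd.

3rd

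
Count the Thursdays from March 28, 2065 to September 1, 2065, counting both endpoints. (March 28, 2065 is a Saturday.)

March 28, 2065 is a Saturday; the first Thursday on or after it is April 2, 2065 (5 days later).
From April 2, 2065 to September 1, 2065: 28 + 31 + 30 + 31 + 31 + 1 = 152 days (rest of April, May, June, July, August, September).
152 ÷ 7 = 21 full weeks with remainder 5, so 21 more Thursdays after the first → 22.

22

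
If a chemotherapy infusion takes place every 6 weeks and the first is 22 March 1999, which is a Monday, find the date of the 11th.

The 11th occurrence is 10 intervals after the first: 10 × 42 = 420 days after 22 March 1999.
March has 31 days — 9 days to the end of March leaves 411.
From end of March to end of 1999 is 275 days (136 left).
January has 31 days (105 left).
February has 29 days (76 left).
March has 31 days (45 left).
April has 30 days (15 left).
15 days into May → 15 May 2000.

15 May 2000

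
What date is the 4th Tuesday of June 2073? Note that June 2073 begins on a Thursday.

27 June 2073

June 2073 begins on a Thursday, so the first Tuesday is June 6 (5 days later).
The 4th Tuesday is 3 weeks later: 6 + 21 = 27.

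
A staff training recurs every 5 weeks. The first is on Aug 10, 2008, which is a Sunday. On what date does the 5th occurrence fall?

Dec 28, 2008

The 5th occurrence is 4 intervals after the first: 4 × 35 = 140 days after Aug 10, 2008.
Aug has 31 days — 21 days to the end of Aug leaves 119.
Sep has 30 days (89 left).
Oct has 31 days (58 left).
Nov has 30 days (28 left).
28 days into Dec → Dec 28, 2008.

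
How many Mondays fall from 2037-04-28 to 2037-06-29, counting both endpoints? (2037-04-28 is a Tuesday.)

9

2037-04-28 is a Tuesday; the first Monday on or after it is 2037-05-04 (6 days later).
From 2037-05-04 to 2037-06-29: 27 + 29 = 56 days (rest of May, June).
56 ÷ 7 = 8 full weeks with remainder 0, so 8 more Mondays after the first → 9.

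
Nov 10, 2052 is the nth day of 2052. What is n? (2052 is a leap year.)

315

Days in months before Nov: 31 + 29 + 31 + 30 + 31 + 30 + 31 + 31 + 30 + 31 = 305.
Plus 10 days into Nov → day 315.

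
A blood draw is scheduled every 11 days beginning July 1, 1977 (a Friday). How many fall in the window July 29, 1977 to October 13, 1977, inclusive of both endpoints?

Occurrences land 11·i days after July 1, 1977 for i = 0, 1, 2, …
July 29, 1977 is 28 days after the start; 28 ÷ 11 = 2 remainder 6; since the remainder is 6, round up to i = 3. First occurrence in the window: #4 on August 3, 1977 (3×11 = 33 days in).
October 13, 1977 is 104 days after the start; 104 ÷ 11 = 9 remainder 5. Last occurrence in the window: #10 on October 8, 1977.
Occurrences #4 through #10: 7 in total.

7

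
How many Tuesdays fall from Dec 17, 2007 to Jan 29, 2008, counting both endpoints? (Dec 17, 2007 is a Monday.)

Dec 17, 2007 is a Monday; the first Tuesday on or after it is Dec 18, 2007 (1 day later).
From Dec 18, 2007 to Jan 29, 2008: 13 + 29 = 42 days (rest of Dec, Jan).
42 ÷ 7 = 6 full weeks with remainder 0, so 6 more Tuesdays after the first → 7.

7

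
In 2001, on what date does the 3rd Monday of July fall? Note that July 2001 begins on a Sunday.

16 July 2001

July 2001 begins on a Sunday, so the first Monday is July 2 (1 day later).
The 3rd Monday is 2 weeks later: 2 + 14 = 16.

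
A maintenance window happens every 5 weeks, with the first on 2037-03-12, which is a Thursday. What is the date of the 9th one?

The 9th occurrence is 8 intervals after the first: 8 × 35 = 280 days after 2037-03-12.
March has 31 days — 19 days to the end of March leaves 261.
April has 30 days (231 left).
May has 31 days (200 left).
June has 30 days (170 left).
July has 31 days (139 left).
August has 31 days (108 left).
September has 30 days (78 left).
October has 31 days (47 left).
November has 30 days (17 left).
17 days into December → 2037-12-17.

2037-12-17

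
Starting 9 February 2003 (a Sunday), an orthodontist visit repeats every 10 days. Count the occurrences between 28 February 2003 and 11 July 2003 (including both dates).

Occurrences land 10·i days after 9 February 2003 for i = 0, 1, 2, …
28 February 2003 is 19 days after the start; 19 ÷ 10 = 1 remainder 9; since the remainder is 9, round up to i = 2. First occurrence in the window: #3 on 1 March 2003 (2×10 = 20 days in).
11 July 2003 is 152 days after the start; 152 ÷ 10 = 15 remainder 2. Last occurrence in the window: #16 on 9 July 2003.
Occurrences #3 through #16: 14 in total.

14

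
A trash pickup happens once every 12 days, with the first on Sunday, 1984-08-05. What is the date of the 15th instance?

1985-01-20

The 15th occurrence is 14 intervals after the first: 14 × 12 = 168 days after 1984-08-05.
August has 31 days — 26 days to the end of August leaves 142.
September has 30 days (112 left).
October has 31 days (81 left).
November has 30 days (51 left).
December has 31 days (20 left).
20 days into January → 1985-01-20.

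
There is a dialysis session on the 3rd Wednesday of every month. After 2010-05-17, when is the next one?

2010-05-19

May 2010 starts on a Saturday; its first Wednesday is the 5th, so the 3rd Wednesday is the 19th — 2010-05-19.
2010-05-19 is after 2010-05-17, so that is the next one.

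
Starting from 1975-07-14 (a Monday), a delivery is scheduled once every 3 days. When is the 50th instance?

1975-12-08

The 50th occurrence is 49 intervals after the first: 49 × 3 = 147 days after 1975-07-14.
July has 31 days — 17 days to the end of July leaves 130.
August has 31 days (99 left).
September has 30 days (69 left).
October has 31 days (38 left).
November has 30 days (8 left).
8 days into December → 1975-12-08.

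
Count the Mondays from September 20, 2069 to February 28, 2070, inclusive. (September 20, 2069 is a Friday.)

September 20, 2069 is a Friday; the first Monday on or after it is September 23, 2069 (3 days later).
From September 23, 2069 to February 28, 2070: 7 + 31 + 30 + 31 + 31 + 28 = 158 days (rest of September, October, November, December, January, February).
158 ÷ 7 = 22 full weeks with remainder 4, so 22 more Mondays after the first → 23.

23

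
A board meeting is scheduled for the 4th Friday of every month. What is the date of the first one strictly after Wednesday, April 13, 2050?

April 22, 2050

April 2050 starts on a Friday; its first Friday is the 1st, so the 4th Friday is the 22nd — April 22, 2050.
April 22, 2050 is after April 13, 2050, so that is the next one.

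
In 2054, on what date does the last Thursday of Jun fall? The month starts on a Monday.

Jun 25, 2054

Jun 2054 begins on a Monday, so the first Thursday is Jun 4 (3 days later).
Jun 2054 has 30 days. Adding weeks: 4, 11, 18, 25 — the last one ≤ 30 is the 25th.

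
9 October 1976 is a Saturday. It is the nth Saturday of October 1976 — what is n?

2nd

Day 9 falls in week ⌈9/7⌉ of the month.
Days 1–7 hold the 1st Saturday, 8–14 the 2nd, 15–21 the 3rd, 22–28 the 4th, 29–31 the 5th.
9 is in the range for the 2nd.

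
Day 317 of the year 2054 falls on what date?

January has 31 days (317 − 31 = 286 remain).
February has 28 days (286 − 28 = 258 remain).
March has 31 days (258 − 31 = 227 remain).
April has 30 days (227 − 30 = 197 remain).
May has 31 days (197 − 31 = 166 remain).
June has 30 days (166 − 30 = 136 remain).
July has 31 days (136 − 31 = 105 remain).
August has 31 days (105 − 31 = 74 remain).
September has 30 days (74 − 30 = 44 remain).
October has 31 days (44 − 31 = 13 remain).
13 into November → November 13.

2054-11-13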